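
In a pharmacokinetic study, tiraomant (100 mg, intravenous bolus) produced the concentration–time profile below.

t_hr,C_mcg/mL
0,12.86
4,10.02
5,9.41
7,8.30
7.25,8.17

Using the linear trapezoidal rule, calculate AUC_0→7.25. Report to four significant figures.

AUC = 75.24 mcg/mL·hr

Trapezoidal AUC_0→7.25:
  [0→4]: (12.86+10.02)/2 × 4 = 45.76
  [4→5]: (10.02+9.41)/2 × 1 = 9.715
  [5→7]: (9.41+8.30)/2 × 2 = 17.71
  [7→7.25]: (8.30+8.17)/2 × 0.25 = 2.05875
  Sum = 75.24375 mcg/mL·hr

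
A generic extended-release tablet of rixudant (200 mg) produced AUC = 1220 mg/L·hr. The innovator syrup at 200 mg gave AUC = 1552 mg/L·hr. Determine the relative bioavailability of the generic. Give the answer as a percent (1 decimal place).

F_rel = 78.6%

F_rel = (AUC_test/D_test) / (AUC_ref/D_ref)
      = (1220/200) / (1552/200)
      = 6.1 / 7.76 = 0.7861 = 78.61%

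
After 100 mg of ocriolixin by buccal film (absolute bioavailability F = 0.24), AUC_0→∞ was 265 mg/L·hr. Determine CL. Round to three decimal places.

CL = 0.091 L/hr

CL = F × Dose / AUC_0→∞
   = 0.24 × 100 / 265 = 0.090566 L/hr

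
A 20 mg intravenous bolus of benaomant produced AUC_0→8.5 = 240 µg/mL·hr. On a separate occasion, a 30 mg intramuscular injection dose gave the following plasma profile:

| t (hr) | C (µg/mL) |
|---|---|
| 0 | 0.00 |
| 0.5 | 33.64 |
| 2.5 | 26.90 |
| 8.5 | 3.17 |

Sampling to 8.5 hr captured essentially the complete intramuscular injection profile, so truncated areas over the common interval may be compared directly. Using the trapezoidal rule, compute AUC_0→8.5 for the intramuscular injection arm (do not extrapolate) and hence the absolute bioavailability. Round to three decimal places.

Trapezoidal AUC_0→8.5 (intramuscular injection):
  [0→0.5]: (0.00+33.64)/2 × 0.5 = 8.41
  [0.5→2.5]: (33.64+26.90)/2 × 2 = 60.54
  [2.5→8.5]: (26.90+3.17)/2 × 6 = 90.21
  Sum = 159.16 µg/mL·hr
F = (AUC_ev/D_ev)/(AUC_iv/D_iv) = (159.16/30)/(240/20) = 5.30533/12 = 0.4421

F = 0.442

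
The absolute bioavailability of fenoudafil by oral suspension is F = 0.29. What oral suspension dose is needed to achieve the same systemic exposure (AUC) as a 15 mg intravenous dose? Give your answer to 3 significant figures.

D_oral = 51.7 mg

For equal systemic exposure: F × D_ev = D_iv
D_ev = D_iv / F = 15 / 0.29 = 51.7241 mg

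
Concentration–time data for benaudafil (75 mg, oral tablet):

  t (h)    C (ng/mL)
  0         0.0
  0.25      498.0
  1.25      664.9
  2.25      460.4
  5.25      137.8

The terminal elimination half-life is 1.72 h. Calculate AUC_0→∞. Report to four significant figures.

Trapezoidal AUC_0→5.25:
  [0→0.25]: (0.0+498.0)/2 × 0.25 = 62.25
  [0.25→1.25]: (498.0+664.9)/2 × 1 = 581.45
  [1.25→2.25]: (664.9+460.4)/2 × 1 = 562.65
  [2.25→5.25]: (460.4+137.8)/2 × 3 = 897.3
  Sum = 2103.65 ng/mL·h
k_e = ln2 / t½ = 0.693147 / 1.72 = 0.4030 h^-1
Extrapolated tail: C_last / k_e = 137.8 / 0.403 = 341.935
AUC_0→∞ = 2103.65 + 341.935 = 2445.585 ng/mL·h

AUC = 2446 ng/mL·h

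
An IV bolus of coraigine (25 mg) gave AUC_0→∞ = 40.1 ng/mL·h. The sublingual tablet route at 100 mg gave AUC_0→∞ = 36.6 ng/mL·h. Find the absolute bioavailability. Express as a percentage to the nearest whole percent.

F = 23%

F = (AUC_ev / D_ev) / (AUC_iv / D_iv)
  = (36.6/100) / (40.1/25)
  = 0.366 / 1.604 = 0.2282
  = 22.82%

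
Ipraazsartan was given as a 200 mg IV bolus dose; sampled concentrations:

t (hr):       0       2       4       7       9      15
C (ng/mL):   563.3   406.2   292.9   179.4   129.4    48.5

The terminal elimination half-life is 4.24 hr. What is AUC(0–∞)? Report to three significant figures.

AUC = 3520 ng/mL·hr

Trapezoidal AUC_0→15:
  [0→2]: (563.3+406.2)/2 × 2 = 969.5
  [2→4]: (406.2+292.9)/2 × 2 = 699.1
  [4→7]: (292.9+179.4)/2 × 3 = 708.45
  [7→9]: (179.4+129.4)/2 × 2 = 308.8
  [9→15]: (129.4+48.5)/2 × 6 = 533.7
  Sum = 3219.55 ng/mL·hr
k_e = ln2 / t½ = 0.693147 / 4.24 = 0.1635 hr^-1
Extrapolated tail: C_last / k_e = 48.5 / 0.1635 = 296.636
AUC_0→∞ = 3219.55 + 296.636 = 3516.186 ng/mL·hr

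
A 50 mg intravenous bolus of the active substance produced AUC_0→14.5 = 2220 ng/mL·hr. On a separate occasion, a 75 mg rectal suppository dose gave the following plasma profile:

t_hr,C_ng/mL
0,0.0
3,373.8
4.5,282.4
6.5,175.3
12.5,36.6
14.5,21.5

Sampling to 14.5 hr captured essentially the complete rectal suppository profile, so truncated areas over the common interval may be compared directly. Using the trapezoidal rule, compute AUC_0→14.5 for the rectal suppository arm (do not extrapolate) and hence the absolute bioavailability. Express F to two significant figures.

F = 0.66

Trapezoidal AUC_0→14.5 (rectal suppository):
  [0→3]: (0.0+373.8)/2 × 3 = 560.7
  [3→4.5]: (373.8+282.4)/2 × 1.5 = 492.15
  [4.5→6.5]: (282.4+175.3)/2 × 2 = 457.7
  [6.5→12.5]: (175.3+36.6)/2 × 6 = 635.7
  [12.5→14.5]: (36.6+21.5)/2 × 2 = 58.1
  Sum = 2204.35 ng/mL·hr
F = (AUC_ev/D_ev)/(AUC_iv/D_iv) = (2204.35/75)/(2220/50) = 29.3913/44.4 = 0.6620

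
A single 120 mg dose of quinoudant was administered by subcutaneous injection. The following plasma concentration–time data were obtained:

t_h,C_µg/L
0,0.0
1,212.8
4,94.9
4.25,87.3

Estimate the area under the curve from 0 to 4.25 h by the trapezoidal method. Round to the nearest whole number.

Trapezoidal AUC_0→4.25:
  [0→1]: (0.0+212.8)/2 × 1 = 106.4
  [1→4]: (212.8+94.9)/2 × 3 = 461.55
  [4→4.25]: (94.9+87.3)/2 × 0.25 = 22.775
  Sum = 590.725 µg/L·h

AUC = 591 µg/L·h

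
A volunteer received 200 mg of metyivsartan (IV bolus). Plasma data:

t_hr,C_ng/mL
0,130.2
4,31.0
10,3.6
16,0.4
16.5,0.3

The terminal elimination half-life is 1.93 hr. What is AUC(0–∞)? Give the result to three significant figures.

Trapezoidal AUC_0→16.5:
  [0→4]: (130.2+31.0)/2 × 4 = 322.4
  [4→10]: (31.0+3.6)/2 × 6 = 103.8
  [10→16]: (3.6+0.4)/2 × 6 = 12.0
  [16→16.5]: (0.4+0.3)/2 × 0.5 = 0.175
  Sum = 438.375 ng/mL·hr
k_e = ln2 / t½ = 0.693147 / 1.93 = 0.3591 hr^-1
Extrapolated tail: C_last / k_e = 0.3 / 0.3591 = 0.835
AUC_0→∞ = 438.375 + 0.835 = 439.21 ng/mL·hr

AUC = 439 ng/mL·hr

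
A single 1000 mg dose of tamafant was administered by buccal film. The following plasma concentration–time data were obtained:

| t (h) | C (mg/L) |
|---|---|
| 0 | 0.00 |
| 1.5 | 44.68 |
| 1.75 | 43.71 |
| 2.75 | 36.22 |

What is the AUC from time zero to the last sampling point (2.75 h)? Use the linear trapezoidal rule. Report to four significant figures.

Trapezoidal AUC_0→2.75:
  [0→1.5]: (0.00+44.68)/2 × 1.5 = 33.51
  [1.5→1.75]: (44.68+43.71)/2 × 0.25 = 11.04875
  [1.75→2.75]: (43.71+36.22)/2 × 1 = 39.965
  Sum = 84.52375 mg/L·h

AUC = 84.52 mg/L·h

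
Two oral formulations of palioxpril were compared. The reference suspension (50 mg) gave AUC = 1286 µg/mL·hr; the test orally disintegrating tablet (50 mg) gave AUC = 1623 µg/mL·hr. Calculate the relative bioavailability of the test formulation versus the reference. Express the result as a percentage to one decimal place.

F_rel = (AUC_test/D_test) / (AUC_ref/D_ref)
      = (1623/50) / (1286/50)
      = 32.46 / 25.72 = 1.2621 = 126.21%

F_rel = 126.2%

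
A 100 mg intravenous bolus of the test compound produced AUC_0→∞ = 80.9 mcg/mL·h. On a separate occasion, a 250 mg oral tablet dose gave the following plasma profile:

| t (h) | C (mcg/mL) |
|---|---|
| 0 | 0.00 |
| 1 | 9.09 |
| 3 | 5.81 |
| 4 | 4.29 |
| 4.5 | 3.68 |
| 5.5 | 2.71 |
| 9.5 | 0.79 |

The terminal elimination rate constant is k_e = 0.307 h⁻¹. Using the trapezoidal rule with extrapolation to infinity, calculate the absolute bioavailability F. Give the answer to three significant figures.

F = 0.194

Trapezoidal AUC_0→9.5 (oral tablet):
  [0→1]: (0.00+9.09)/2 × 1 = 4.545
  [1→3]: (9.09+5.81)/2 × 2 = 14.9
  [3→4]: (5.81+4.29)/2 × 1 = 5.05
  [4→4.5]: (4.29+3.68)/2 × 0.5 = 1.9925
  [4.5→5.5]: (3.68+2.71)/2 × 1 = 3.195
  [5.5→9.5]: (2.71+0.79)/2 × 4 = 7.0
  Sum = 36.6825 mcg/mL·h
Tail: C_last/k_e = 0.79/0.307 = 2.573
AUC_0→∞ (oral tablet) = 36.6825 + 2.573 = 39.2555 mcg/mL·h
F = (AUC_ev/D_ev)/(AUC_iv/D_iv) = (39.2555/250)/(80.9/100) = 0.157022/0.809 = 0.1941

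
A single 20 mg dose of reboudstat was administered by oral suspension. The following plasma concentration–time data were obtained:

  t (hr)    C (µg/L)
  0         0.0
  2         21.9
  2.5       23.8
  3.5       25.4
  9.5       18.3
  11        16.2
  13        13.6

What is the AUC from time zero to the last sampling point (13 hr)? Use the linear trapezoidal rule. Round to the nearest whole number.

AUC = 245 µg/L·hr

Trapezoidal AUC_0→13:
  [0→2]: (0.0+21.9)/2 × 2 = 21.9
  [2→2.5]: (21.9+23.8)/2 × 0.5 = 11.425
  [2.5→3.5]: (23.8+25.4)/2 × 1 = 24.6
  [3.5→9.5]: (25.4+18.3)/2 × 6 = 131.1
  [9.5→11]: (18.3+16.2)/2 × 1.5 = 25.875
  [11→13]: (16.2+13.6)/2 × 2 = 29.8
  Sum = 244.7 µg/L·hr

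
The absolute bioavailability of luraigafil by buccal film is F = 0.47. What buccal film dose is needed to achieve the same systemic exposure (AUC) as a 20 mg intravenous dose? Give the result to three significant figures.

For equal systemic exposure: F × D_ev = D_iv
D_ev = D_iv / F = 20 / 0.47 = 42.5532 mg

D_buccal = 42.6 mg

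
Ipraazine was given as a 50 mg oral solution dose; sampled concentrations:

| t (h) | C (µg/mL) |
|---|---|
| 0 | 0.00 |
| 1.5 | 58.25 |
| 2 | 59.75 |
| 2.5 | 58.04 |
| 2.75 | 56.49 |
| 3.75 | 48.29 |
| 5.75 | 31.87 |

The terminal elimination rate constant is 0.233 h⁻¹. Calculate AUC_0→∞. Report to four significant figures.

Trapezoidal AUC_0→5.75:
  [0→1.5]: (0.00+58.25)/2 × 1.5 = 43.6875
  [1.5→2]: (58.25+59.75)/2 × 0.5 = 29.5
  [2→2.5]: (59.75+58.04)/2 × 0.5 = 29.4475
  [2.5→2.75]: (58.04+56.49)/2 × 0.25 = 14.31625
  [2.75→3.75]: (56.49+48.29)/2 × 1 = 52.39
  [3.75→5.75]: (48.29+31.87)/2 × 2 = 80.16
  Sum = 249.50125 µg/mL·h
Extrapolated tail: C_last / k_e = 31.87 / 0.233 = 136.781
AUC_0→∞ = 249.50125 + 136.781 = 386.28225 µg/mL·h

AUC = 386.3 µg/mL·h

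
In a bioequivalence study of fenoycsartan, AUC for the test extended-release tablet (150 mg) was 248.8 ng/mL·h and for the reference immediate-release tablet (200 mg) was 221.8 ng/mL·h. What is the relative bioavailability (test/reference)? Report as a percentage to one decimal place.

F_rel = 149.6%

F_rel = (AUC_test/D_test) / (AUC_ref/D_ref)
      = (248.8/150) / (221.8/200)
      = 1.65867 / 1.109 = 1.4956 = 149.56%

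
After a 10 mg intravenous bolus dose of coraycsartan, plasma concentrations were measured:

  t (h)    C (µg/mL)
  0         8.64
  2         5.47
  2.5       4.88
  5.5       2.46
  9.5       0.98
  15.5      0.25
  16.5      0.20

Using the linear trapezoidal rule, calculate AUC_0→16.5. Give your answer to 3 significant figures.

AUC = 38.5 µg/mL·h

Trapezoidal AUC_0→16.5:
  [0→2]: (8.64+5.47)/2 × 2 = 14.11
  [2→2.5]: (5.47+4.88)/2 × 0.5 = 2.5875
  [2.5→5.5]: (4.88+2.46)/2 × 3 = 11.01
  [5.5→9.5]: (2.46+0.98)/2 × 4 = 6.88
  [9.5→15.5]: (0.98+0.25)/2 × 6 = 3.69
  [15.5→16.5]: (0.25+0.20)/2 × 1 = 0.225
  Sum = 38.5025 µg/mL·h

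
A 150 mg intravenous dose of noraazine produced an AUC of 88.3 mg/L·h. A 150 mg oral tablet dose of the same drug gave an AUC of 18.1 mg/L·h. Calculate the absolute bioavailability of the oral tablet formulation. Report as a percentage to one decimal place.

F = (AUC_ev / D_ev) / (AUC_iv / D_iv)
  = (18.1/150) / (88.3/150)
  = 0.120667 / 0.588667 = 0.2050
  = 20.50%

F = 20.5%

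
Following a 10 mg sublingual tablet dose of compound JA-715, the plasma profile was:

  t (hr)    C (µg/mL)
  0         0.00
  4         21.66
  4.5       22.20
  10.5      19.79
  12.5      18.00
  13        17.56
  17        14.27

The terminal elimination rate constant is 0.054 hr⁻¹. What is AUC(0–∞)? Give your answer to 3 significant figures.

AUC = 555 µg/mL·hr

Trapezoidal AUC_0→17:
  [0→4]: (0.00+21.66)/2 × 4 = 43.32
  [4→4.5]: (21.66+22.20)/2 × 0.5 = 10.965
  [4.5→10.5]: (22.20+19.79)/2 × 6 = 125.97
  [10.5→12.5]: (19.79+18.00)/2 × 2 = 37.79
  [12.5→13]: (18.00+17.56)/2 × 0.5 = 8.89
  [13→17]: (17.56+14.27)/2 × 4 = 63.66
  Sum = 290.595 µg/mL·hr
Extrapolated tail: C_last / k_e = 14.27 / 0.054 = 264.259
AUC_0→∞ = 290.595 + 264.259 = 554.854 µg/mL·hr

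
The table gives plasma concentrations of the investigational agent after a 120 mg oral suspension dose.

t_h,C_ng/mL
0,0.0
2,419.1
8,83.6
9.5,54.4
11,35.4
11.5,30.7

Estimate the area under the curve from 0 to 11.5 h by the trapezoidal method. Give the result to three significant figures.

Trapezoidal AUC_0→11.5:
  [0→2]: (0.0+419.1)/2 × 2 = 419.1
  [2→8]: (419.1+83.6)/2 × 6 = 1508.1
  [8→9.5]: (83.6+54.4)/2 × 1.5 = 103.5
  [9.5→11]: (54.4+35.4)/2 × 1.5 = 67.35
  [11→11.5]: (35.4+30.7)/2 × 0.5 = 16.525
  Sum = 2114.575 ng/mL·h

AUC = 2110 ng/mL·h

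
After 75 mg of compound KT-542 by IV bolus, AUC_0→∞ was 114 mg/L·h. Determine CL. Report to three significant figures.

CL = 0.658 L/h

CL = Dose_iv / AUC_0→∞
   = 75 / 114 = 0.657895 L/h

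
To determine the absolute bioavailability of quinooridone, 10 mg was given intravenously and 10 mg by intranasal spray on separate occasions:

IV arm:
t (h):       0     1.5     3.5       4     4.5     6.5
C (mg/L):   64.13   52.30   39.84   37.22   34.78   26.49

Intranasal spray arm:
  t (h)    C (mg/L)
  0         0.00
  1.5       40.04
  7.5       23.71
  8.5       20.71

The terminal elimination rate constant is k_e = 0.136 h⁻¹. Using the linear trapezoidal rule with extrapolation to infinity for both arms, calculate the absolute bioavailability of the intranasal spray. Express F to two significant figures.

Trapezoidal AUC_0→6.5 (IV):
  [0→1.5]: (64.13+52.30)/2 × 1.5 = 87.3225
  [1.5→3.5]: (52.30+39.84)/2 × 2 = 92.14
  [3.5→4]: (39.84+37.22)/2 × 0.5 = 19.265
  [4→4.5]: (37.22+34.78)/2 × 0.5 = 18.0
  [4.5→6.5]: (34.78+26.49)/2 × 2 = 61.27
  Sum = 277.9975 mg/L·h
IV tail: 26.49/0.136 = 194.779; AUC_iv,0→∞ = 277.9975 + 194.779 = 472.7765 mg/L·h
Trapezoidal AUC_0→8.5 (intranasal spray):
  [0→1.5]: (0.00+40.04)/2 × 1.5 = 30.03
  [1.5→7.5]: (40.04+23.71)/2 × 6 = 191.25
  [7.5→8.5]: (23.71+20.71)/2 × 1 = 22.21
  Sum = 243.49 mg/L·h
intranasal spray tail: 20.71/0.136 = 152.279; AUC_ev,0→∞ = 243.49 + 152.279 = 395.769 mg/L·h
F = (AUC_ev/D_ev)/(AUC_iv/D_iv) = (395.769/10)/(472.7765/10) = 39.5769/47.27765 = 0.8371

F = 0.84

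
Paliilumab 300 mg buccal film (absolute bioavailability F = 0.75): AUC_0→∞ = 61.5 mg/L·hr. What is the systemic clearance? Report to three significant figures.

CL = F × Dose / AUC_0→∞
   = 0.75 × 300 / 61.5 = 3.65854 L/hr

CL = 3.66 L/hr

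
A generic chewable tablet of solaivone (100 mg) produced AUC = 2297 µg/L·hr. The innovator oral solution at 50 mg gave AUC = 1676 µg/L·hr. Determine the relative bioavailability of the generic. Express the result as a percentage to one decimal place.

F_rel = 68.5%

F_rel = (AUC_test/D_test) / (AUC_ref/D_ref)
      = (2297/100) / (1676/50)
      = 22.97 / 33.52 = 0.6853 = 68.53%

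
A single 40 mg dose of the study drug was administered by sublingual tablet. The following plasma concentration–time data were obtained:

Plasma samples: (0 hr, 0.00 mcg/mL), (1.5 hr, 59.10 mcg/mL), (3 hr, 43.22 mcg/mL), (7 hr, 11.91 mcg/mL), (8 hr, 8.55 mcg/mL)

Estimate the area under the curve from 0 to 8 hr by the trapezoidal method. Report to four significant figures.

Trapezoidal AUC_0→8:
  [0→1.5]: (0.00+59.10)/2 × 1.5 = 44.325
  [1.5→3]: (59.10+43.22)/2 × 1.5 = 76.74
  [3→7]: (43.22+11.91)/2 × 4 = 110.26
  [7→8]: (11.91+8.55)/2 × 1 = 10.23
  Sum = 241.555 mcg/mL·hr

AUC = 241.6 mcg/mL·hr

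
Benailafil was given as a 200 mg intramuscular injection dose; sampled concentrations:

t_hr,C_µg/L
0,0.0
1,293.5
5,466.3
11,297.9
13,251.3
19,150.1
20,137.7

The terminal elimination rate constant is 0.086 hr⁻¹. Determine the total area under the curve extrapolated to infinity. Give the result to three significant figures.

Trapezoidal AUC_0→20:
  [0→1]: (0.0+293.5)/2 × 1 = 146.75
  [1→5]: (293.5+466.3)/2 × 4 = 1519.6
  [5→11]: (466.3+297.9)/2 × 6 = 2292.6
  [11→13]: (297.9+251.3)/2 × 2 = 549.2
  [13→19]: (251.3+150.1)/2 × 6 = 1204.2
  [19→20]: (150.1+137.7)/2 × 1 = 143.9
  Sum = 5856.25 µg/L·hr
Extrapolated tail: C_last / k_e = 137.7 / 0.086 = 1601.163
AUC_0→∞ = 5856.25 + 1601.163 = 7457.413 µg/L·hr

AUC = 7460 µg/L·hr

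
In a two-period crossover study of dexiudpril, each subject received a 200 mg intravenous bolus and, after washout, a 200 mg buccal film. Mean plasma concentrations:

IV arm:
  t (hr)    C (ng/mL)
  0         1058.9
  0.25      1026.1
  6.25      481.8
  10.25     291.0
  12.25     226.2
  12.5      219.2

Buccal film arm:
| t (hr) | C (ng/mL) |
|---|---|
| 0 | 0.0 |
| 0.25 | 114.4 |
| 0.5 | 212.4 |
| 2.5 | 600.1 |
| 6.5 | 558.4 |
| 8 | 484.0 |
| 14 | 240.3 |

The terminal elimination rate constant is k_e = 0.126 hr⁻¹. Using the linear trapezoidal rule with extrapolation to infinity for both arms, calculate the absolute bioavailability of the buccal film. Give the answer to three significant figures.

Trapezoidal AUC_0→12.5 (IV):
  [0→0.25]: (1058.9+1026.1)/2 × 0.25 = 260.625
  [0.25→6.25]: (1026.1+481.8)/2 × 6 = 4523.7
  [6.25→10.25]: (481.8+291.0)/2 × 4 = 1545.6
  [10.25→12.25]: (291.0+226.2)/2 × 2 = 517.2
  [12.25→12.5]: (226.2+219.2)/2 × 0.25 = 55.675
  Sum = 6902.8 ng/mL·hr
IV tail: 219.2/0.126 = 1739.683; AUC_iv,0→∞ = 6902.8 + 1739.683 = 8642.483 ng/mL·hr
Trapezoidal AUC_0→14 (buccal film):
  [0→0.25]: (0.0+114.4)/2 × 0.25 = 14.3
  [0.25→0.5]: (114.4+212.4)/2 × 0.25 = 40.85
  [0.5→2.5]: (212.4+600.1)/2 × 2 = 812.5
  [2.5→6.5]: (600.1+558.4)/2 × 4 = 2317.0
  [6.5→8]: (558.4+484.0)/2 × 1.5 = 781.8
  [8→14]: (484.0+240.3)/2 × 6 = 2172.9
  Sum = 6139.35 ng/mL·hr
buccal film tail: 240.3/0.126 = 1907.143; AUC_ev,0→∞ = 6139.35 + 1907.143 = 8046.493 ng/mL·hr
F = (AUC_ev/D_ev)/(AUC_iv/D_iv) = (8046.493/200)/(8642.483/200) = 40.232465/43.212415 = 0.9310

F = 0.931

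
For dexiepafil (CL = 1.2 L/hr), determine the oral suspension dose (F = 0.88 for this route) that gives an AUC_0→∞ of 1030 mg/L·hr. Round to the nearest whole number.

Dose = CL × AUC_0→∞ / F
     = 1.2 × 1030 / 0.88 = 1404.55 mg

Dose = 1405 mg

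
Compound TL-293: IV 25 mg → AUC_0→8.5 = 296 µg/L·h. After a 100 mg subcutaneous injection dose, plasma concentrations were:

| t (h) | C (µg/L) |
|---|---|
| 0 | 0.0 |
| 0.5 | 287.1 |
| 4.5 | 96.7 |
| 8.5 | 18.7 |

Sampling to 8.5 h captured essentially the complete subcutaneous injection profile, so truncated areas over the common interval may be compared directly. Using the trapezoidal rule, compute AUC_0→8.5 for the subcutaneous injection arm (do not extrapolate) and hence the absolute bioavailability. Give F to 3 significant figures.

F = 0.904

Trapezoidal AUC_0→8.5 (subcutaneous injection):
  [0→0.5]: (0.0+287.1)/2 × 0.5 = 71.775
  [0.5→4.5]: (287.1+96.7)/2 × 4 = 767.6
  [4.5→8.5]: (96.7+18.7)/2 × 4 = 230.8
  Sum = 1070.175 µg/L·h
F = (AUC_ev/D_ev)/(AUC_iv/D_iv) = (1070.175/100)/(296/25) = 10.70175/11.84 = 0.9039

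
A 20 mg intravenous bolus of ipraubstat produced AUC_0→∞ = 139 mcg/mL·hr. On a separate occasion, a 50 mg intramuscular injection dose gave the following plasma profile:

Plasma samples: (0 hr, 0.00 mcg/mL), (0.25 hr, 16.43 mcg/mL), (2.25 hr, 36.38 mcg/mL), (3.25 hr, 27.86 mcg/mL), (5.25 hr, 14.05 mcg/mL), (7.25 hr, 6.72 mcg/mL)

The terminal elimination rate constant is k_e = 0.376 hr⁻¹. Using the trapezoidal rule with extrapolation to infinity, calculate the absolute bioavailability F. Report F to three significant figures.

Trapezoidal AUC_0→7.25 (intramuscular injection):
  [0→0.25]: (0.00+16.43)/2 × 0.25 = 2.05375
  [0.25→2.25]: (16.43+36.38)/2 × 2 = 52.81
  [2.25→3.25]: (36.38+27.86)/2 × 1 = 32.12
  [3.25→5.25]: (27.86+14.05)/2 × 2 = 41.91
  [5.25→7.25]: (14.05+6.72)/2 × 2 = 20.77
  Sum = 149.66375 mcg/mL·hr
Tail: C_last/k_e = 6.72/0.376 = 17.872
AUC_0→∞ (intramuscular injection) = 149.66375 + 17.872 = 167.53575 mcg/mL·hr
F = (AUC_ev/D_ev)/(AUC_iv/D_iv) = (167.53575/50)/(139/20) = 3.350715/6.95 = 0.4821

F = 0.482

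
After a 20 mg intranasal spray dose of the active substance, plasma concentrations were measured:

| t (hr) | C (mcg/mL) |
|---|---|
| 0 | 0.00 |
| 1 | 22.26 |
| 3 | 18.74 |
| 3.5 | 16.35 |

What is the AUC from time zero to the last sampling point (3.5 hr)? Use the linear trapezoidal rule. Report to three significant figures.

AUC = 60.9 mcg/mL·hr

Trapezoidal AUC_0→3.5:
  [0→1]: (0.00+22.26)/2 × 1 = 11.13
  [1→3]: (22.26+18.74)/2 × 2 = 41.0
  [3→3.5]: (18.74+16.35)/2 × 0.5 = 8.7725
  Sum = 60.9025 mcg/mL·hr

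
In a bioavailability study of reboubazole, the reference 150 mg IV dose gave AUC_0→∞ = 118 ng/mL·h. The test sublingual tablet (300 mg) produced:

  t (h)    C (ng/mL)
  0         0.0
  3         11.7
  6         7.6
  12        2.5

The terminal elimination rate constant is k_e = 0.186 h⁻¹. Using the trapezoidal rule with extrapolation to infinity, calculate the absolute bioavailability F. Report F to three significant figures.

Trapezoidal AUC_0→12 (sublingual tablet):
  [0→3]: (0.0+11.7)/2 × 3 = 17.55
  [3→6]: (11.7+7.6)/2 × 3 = 28.95
  [6→12]: (7.6+2.5)/2 × 6 = 30.3
  Sum = 76.8 ng/mL·h
Tail: C_last/k_e = 2.5/0.186 = 13.441
AUC_0→∞ (sublingual tablet) = 76.8 + 13.441 = 90.241 ng/mL·h
F = (AUC_ev/D_ev)/(AUC_iv/D_iv) = (90.241/300)/(118/150) = 0.300803/0.786667 = 0.3824

F = 0.382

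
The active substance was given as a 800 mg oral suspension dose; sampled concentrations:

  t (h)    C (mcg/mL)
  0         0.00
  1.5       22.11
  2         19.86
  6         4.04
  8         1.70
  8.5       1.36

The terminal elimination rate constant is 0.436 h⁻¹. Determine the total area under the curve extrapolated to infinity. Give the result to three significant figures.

Trapezoidal AUC_0→8.5:
  [0→1.5]: (0.00+22.11)/2 × 1.5 = 16.5825
  [1.5→2]: (22.11+19.86)/2 × 0.5 = 10.4925
  [2→6]: (19.86+4.04)/2 × 4 = 47.8
  [6→8]: (4.04+1.70)/2 × 2 = 5.74
  [8→8.5]: (1.70+1.36)/2 × 0.5 = 0.765
  Sum = 81.38 mcg/mL·h
Extrapolated tail: C_last / k_e = 1.36 / 0.436 = 3.119
AUC_0→∞ = 81.38 + 3.119 = 84.499 mcg/mL·h

AUC = 84.5 mcg/mL·h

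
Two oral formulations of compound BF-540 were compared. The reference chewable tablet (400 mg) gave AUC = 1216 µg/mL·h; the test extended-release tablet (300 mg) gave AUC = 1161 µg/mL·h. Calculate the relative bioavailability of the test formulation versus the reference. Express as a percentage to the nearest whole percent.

F_rel = 127%

F_rel = (AUC_test/D_test) / (AUC_ref/D_ref)
      = (1161/300) / (1216/400)
      = 3.87 / 3.04 = 1.2730 = 127.30%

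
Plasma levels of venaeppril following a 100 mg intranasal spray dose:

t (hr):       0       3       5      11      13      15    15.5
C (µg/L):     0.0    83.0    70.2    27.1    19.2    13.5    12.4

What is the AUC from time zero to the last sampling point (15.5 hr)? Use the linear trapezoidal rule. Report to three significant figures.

Trapezoidal AUC_0→15.5:
  [0→3]: (0.0+83.0)/2 × 3 = 124.5
  [3→5]: (83.0+70.2)/2 × 2 = 153.2
  [5→11]: (70.2+27.1)/2 × 6 = 291.9
  [11→13]: (27.1+19.2)/2 × 2 = 46.3
  [13→15]: (19.2+13.5)/2 × 2 = 32.7
  [15→15.5]: (13.5+12.4)/2 × 0.5 = 6.475
  Sum = 655.075 µg/L·hr

AUC = 655 µg/L·hr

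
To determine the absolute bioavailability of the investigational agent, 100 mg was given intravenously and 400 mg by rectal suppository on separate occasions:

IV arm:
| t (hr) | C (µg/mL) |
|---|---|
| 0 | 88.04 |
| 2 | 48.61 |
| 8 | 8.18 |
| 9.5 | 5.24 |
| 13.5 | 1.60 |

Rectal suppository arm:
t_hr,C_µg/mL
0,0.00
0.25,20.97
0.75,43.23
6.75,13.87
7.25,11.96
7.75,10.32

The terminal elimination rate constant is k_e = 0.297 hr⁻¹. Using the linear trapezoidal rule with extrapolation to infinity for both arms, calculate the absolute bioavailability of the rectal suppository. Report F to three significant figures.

F = 0.176

Trapezoidal AUC_0→13.5 (IV):
  [0→2]: (88.04+48.61)/2 × 2 = 136.65
  [2→8]: (48.61+8.18)/2 × 6 = 170.37
  [8→9.5]: (8.18+5.24)/2 × 1.5 = 10.065
  [9.5→13.5]: (5.24+1.60)/2 × 4 = 13.68
  Sum = 330.765 µg/mL·hr
IV tail: 1.60/0.297 = 5.387; AUC_iv,0→∞ = 330.765 + 5.387 = 336.152 µg/mL·hr
Trapezoidal AUC_0→7.75 (rectal suppository):
  [0→0.25]: (0.00+20.97)/2 × 0.25 = 2.62125
  [0.25→0.75]: (20.97+43.23)/2 × 0.5 = 16.05
  [0.75→6.75]: (43.23+13.87)/2 × 6 = 171.3
  [6.75→7.25]: (13.87+11.96)/2 × 0.5 = 6.4575
  [7.25→7.75]: (11.96+10.32)/2 × 0.5 = 5.57
  Sum = 201.99875 µg/mL·hr
rectal suppository tail: 10.32/0.297 = 34.747; AUC_ev,0→∞ = 201.99875 + 34.747 = 236.74575 µg/mL·hr
F = (AUC_ev/D_ev)/(AUC_iv/D_iv) = (236.74575/400)/(336.152/100) = 0.591864/3.36152 = 0.1761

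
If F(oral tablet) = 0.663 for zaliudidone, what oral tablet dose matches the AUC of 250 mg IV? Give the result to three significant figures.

For equal systemic exposure: F × D_ev = D_iv
D_ev = D_iv / F = 250 / 0.663 = 377.074 mg

D_oral = 377 mg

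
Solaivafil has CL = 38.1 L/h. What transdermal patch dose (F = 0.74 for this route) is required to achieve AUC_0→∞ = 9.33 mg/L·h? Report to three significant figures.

Dose = CL × AUC_0→∞ / F
     = 38.1 × 9.33 / 0.74 = 480.369 mg

Dose = 480 mg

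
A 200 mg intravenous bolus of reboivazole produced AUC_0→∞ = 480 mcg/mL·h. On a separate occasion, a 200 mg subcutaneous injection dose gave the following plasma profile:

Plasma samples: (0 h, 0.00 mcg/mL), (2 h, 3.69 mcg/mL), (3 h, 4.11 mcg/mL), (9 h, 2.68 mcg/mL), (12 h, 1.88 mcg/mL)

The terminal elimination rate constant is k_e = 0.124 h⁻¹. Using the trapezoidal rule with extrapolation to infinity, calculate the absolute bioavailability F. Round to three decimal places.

F = 0.104

Trapezoidal AUC_0→12 (subcutaneous injection):
  [0→2]: (0.00+3.69)/2 × 2 = 3.69
  [2→3]: (3.69+4.11)/2 × 1 = 3.9
  [3→9]: (4.11+2.68)/2 × 6 = 20.37
  [9→12]: (2.68+1.88)/2 × 3 = 6.84
  Sum = 34.8 mcg/mL·h
Tail: C_last/k_e = 1.88/0.124 = 15.161
AUC_0→∞ (subcutaneous injection) = 34.8 + 15.161 = 49.961 mcg/mL·h
F = (AUC_ev/D_ev)/(AUC_iv/D_iv) = (49.961/200)/(480/200) = 0.249805/2.4 = 0.1041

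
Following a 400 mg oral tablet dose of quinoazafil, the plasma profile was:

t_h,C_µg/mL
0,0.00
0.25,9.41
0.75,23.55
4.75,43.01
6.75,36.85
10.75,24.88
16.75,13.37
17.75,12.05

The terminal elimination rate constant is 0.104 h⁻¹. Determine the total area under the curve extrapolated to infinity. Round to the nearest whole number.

Trapezoidal AUC_0→17.75:
  [0→0.25]: (0.00+9.41)/2 × 0.25 = 1.17625
  [0.25→0.75]: (9.41+23.55)/2 × 0.5 = 8.24
  [0.75→4.75]: (23.55+43.01)/2 × 4 = 133.12
  [4.75→6.75]: (43.01+36.85)/2 × 2 = 79.86
  [6.75→10.75]: (36.85+24.88)/2 × 4 = 123.46
  [10.75→16.75]: (24.88+13.37)/2 × 6 = 114.75
  [16.75→17.75]: (13.37+12.05)/2 × 1 = 12.71
  Sum = 473.31625 µg/mL·h
Extrapolated tail: C_last / k_e = 12.05 / 0.104 = 115.865
AUC_0→∞ = 473.31625 + 115.865 = 589.18125 µg/mL·h

AUC = 589 µg/mL·h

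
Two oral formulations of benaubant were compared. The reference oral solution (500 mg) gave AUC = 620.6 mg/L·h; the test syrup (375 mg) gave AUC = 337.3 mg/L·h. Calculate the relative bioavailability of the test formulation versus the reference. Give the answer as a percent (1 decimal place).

F_rel = 72.5%

F_rel = (AUC_test/D_test) / (AUC_ref/D_ref)
      = (337.3/375) / (620.6/500)
      = 0.899467 / 1.2412 = 0.7247 = 72.47%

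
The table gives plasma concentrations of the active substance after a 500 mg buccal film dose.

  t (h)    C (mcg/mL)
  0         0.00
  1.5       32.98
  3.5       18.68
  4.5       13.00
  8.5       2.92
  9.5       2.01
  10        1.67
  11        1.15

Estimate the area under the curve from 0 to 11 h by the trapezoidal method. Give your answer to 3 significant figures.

AUC = 129 mcg/mL·h

Trapezoidal AUC_0→11:
  [0→1.5]: (0.00+32.98)/2 × 1.5 = 24.735
  [1.5→3.5]: (32.98+18.68)/2 × 2 = 51.66
  [3.5→4.5]: (18.68+13.00)/2 × 1 = 15.84
  [4.5→8.5]: (13.00+2.92)/2 × 4 = 31.84
  [8.5→9.5]: (2.92+2.01)/2 × 1 = 2.465
  [9.5→10]: (2.01+1.67)/2 × 0.5 = 0.92
  [10→11]: (1.67+1.15)/2 × 1 = 1.41
  Sum = 128.87 mcg/mL·h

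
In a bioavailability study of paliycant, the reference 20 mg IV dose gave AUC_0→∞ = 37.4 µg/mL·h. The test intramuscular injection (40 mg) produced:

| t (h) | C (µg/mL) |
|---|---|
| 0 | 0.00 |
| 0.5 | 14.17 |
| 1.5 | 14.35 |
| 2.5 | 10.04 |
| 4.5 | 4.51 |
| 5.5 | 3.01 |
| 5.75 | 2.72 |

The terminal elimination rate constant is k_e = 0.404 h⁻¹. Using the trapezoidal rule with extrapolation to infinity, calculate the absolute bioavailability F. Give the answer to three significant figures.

Trapezoidal AUC_0→5.75 (intramuscular injection):
  [0→0.5]: (0.00+14.17)/2 × 0.5 = 3.5425
  [0.5→1.5]: (14.17+14.35)/2 × 1 = 14.26
  [1.5→2.5]: (14.35+10.04)/2 × 1 = 12.195
  [2.5→4.5]: (10.04+4.51)/2 × 2 = 14.55
  [4.5→5.5]: (4.51+3.01)/2 × 1 = 3.76
  [5.5→5.75]: (3.01+2.72)/2 × 0.25 = 0.71625
  Sum = 49.02375 µg/mL·h
Tail: C_last/k_e = 2.72/0.404 = 6.733
AUC_0→∞ (intramuscular injection) = 49.02375 + 6.733 = 55.75675 µg/mL·h
F = (AUC_ev/D_ev)/(AUC_iv/D_iv) = (55.75675/40)/(37.4/20) = 1.39392/1.87 = 0.7454

F = 0.745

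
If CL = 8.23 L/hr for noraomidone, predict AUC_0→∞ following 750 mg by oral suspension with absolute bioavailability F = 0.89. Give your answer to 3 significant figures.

AUC = 81.1 mg/L·hr

AUC_0→∞ = F × Dose / CL
        = 0.89 × 750 / 8.23 = 81.1057 mg/L·hr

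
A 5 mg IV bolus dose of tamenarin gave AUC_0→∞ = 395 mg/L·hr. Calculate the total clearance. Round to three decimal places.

CL = 0.013 L/hr

CL = Dose_iv / AUC_0→∞
   = 5 / 395 = 0.0126582 L/hr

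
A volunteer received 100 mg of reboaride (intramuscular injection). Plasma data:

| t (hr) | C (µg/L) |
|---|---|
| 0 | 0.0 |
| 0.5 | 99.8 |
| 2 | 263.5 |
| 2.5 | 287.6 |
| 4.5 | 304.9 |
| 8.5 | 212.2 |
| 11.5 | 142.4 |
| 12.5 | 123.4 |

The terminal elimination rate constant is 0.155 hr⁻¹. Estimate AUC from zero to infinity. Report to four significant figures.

AUC = 3523 µg/L·hr

Trapezoidal AUC_0→12.5:
  [0→0.5]: (0.0+99.8)/2 × 0.5 = 24.95
  [0.5→2]: (99.8+263.5)/2 × 1.5 = 272.475
  [2→2.5]: (263.5+287.6)/2 × 0.5 = 137.775
  [2.5→4.5]: (287.6+304.9)/2 × 2 = 592.5
  [4.5→8.5]: (304.9+212.2)/2 × 4 = 1034.2
  [8.5→11.5]: (212.2+142.4)/2 × 3 = 531.9
  [11.5→12.5]: (142.4+123.4)/2 × 1 = 132.9
  Sum = 2726.7 µg/L·hr
Extrapolated tail: C_last / k_e = 123.4 / 0.155 = 796.129
AUC_0→∞ = 2726.7 + 796.129 = 3522.829 µg/L·hr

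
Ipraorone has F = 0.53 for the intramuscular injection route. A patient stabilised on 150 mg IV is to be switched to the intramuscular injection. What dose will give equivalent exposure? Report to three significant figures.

D_intramuscular = 283 mg

For equal systemic exposure: F × D_ev = D_iv
D_ev = D_iv / F = 150 / 0.53 = 283.019 mg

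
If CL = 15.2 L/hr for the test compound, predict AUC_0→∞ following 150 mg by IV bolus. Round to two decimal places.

AUC_0→∞ = Dose_iv / CL
        = 150 / 15.2 = 9.86842 mg/L·hr

AUC = 9.87 mg/L·hr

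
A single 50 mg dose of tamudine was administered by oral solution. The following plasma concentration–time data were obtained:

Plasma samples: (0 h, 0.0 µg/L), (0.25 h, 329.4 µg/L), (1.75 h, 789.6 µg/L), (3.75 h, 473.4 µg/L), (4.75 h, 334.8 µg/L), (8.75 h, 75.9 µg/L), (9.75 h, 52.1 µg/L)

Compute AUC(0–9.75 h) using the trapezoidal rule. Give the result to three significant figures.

AUC = 3430 µg/L·h

Trapezoidal AUC_0→9.75:
  [0→0.25]: (0.0+329.4)/2 × 0.25 = 41.175
  [0.25→1.75]: (329.4+789.6)/2 × 1.5 = 839.25
  [1.75→3.75]: (789.6+473.4)/2 × 2 = 1263.0
  [3.75→4.75]: (473.4+334.8)/2 × 1 = 404.1
  [4.75→8.75]: (334.8+75.9)/2 × 4 = 821.4
  [8.75→9.75]: (75.9+52.1)/2 × 1 = 64.0
  Sum = 3432.925 µg/L·h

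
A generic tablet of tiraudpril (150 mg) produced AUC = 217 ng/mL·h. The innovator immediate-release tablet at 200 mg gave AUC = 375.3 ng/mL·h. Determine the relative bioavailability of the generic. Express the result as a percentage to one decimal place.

F_rel = (AUC_test/D_test) / (AUC_ref/D_ref)
      = (217/150) / (375.3/200)
      = 1.44667 / 1.8765 = 0.7709 = 77.09%

F_rel = 77.1%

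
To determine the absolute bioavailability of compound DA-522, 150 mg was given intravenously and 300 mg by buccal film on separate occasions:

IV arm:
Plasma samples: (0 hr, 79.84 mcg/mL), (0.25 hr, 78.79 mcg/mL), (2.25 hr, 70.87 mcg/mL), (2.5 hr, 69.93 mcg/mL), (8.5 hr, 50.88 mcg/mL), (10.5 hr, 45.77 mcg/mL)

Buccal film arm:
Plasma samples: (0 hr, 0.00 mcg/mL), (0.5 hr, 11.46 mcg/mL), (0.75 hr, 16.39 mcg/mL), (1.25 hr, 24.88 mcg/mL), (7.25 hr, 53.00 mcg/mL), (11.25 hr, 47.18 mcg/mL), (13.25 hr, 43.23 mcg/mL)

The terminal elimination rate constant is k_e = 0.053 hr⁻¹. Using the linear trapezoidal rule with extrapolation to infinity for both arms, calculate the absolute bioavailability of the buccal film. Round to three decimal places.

Trapezoidal AUC_0→10.5 (IV):
  [0→0.25]: (79.84+78.79)/2 × 0.25 = 19.82875
  [0.25→2.25]: (78.79+70.87)/2 × 2 = 149.66
  [2.25→2.5]: (70.87+69.93)/2 × 0.25 = 17.6
  [2.5→8.5]: (69.93+50.88)/2 × 6 = 362.43
  [8.5→10.5]: (50.88+45.77)/2 × 2 = 96.65
  Sum = 646.16875 mcg/mL·hr
IV tail: 45.77/0.053 = 863.585; AUC_iv,0→∞ = 646.16875 + 863.585 = 1509.75375 mcg/mL·hr
Trapezoidal AUC_0→13.25 (buccal film):
  [0→0.5]: (0.00+11.46)/2 × 0.5 = 2.865
  [0.5→0.75]: (11.46+16.39)/2 × 0.25 = 3.48125
  [0.75→1.25]: (16.39+24.88)/2 × 0.5 = 10.3175
  [1.25→7.25]: (24.88+53.00)/2 × 6 = 233.64
  [7.25→11.25]: (53.00+47.18)/2 × 4 = 200.36
  [11.25→13.25]: (47.18+43.23)/2 × 2 = 90.41
  Sum = 541.07375 mcg/mL·hr
buccal film tail: 43.23/0.053 = 815.660; AUC_ev,0→∞ = 541.07375 + 815.660 = 1356.73375 mcg/mL·hr
F = (AUC_ev/D_ev)/(AUC_iv/D_iv) = (1356.73375/300)/(1509.75375/150) = 4.52245/10.065025 = 0.4493

F = 0.449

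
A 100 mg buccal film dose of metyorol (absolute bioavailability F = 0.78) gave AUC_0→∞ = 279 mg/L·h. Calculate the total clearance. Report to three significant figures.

CL = F × Dose / AUC_0→∞
   = 0.78 × 100 / 279 = 0.27957 L/h

CL = 0.280 L/h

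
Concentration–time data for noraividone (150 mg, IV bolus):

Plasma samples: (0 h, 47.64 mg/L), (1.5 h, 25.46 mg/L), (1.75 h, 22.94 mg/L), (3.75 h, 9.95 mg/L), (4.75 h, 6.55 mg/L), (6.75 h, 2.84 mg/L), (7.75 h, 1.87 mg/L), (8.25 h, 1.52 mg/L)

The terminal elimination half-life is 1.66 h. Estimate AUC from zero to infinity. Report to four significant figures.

Trapezoidal AUC_0→8.25:
  [0→1.5]: (47.64+25.46)/2 × 1.5 = 54.825
  [1.5→1.75]: (25.46+22.94)/2 × 0.25 = 6.05
  [1.75→3.75]: (22.94+9.95)/2 × 2 = 32.89
  [3.75→4.75]: (9.95+6.55)/2 × 1 = 8.25
  [4.75→6.75]: (6.55+2.84)/2 × 2 = 9.39
  [6.75→7.75]: (2.84+1.87)/2 × 1 = 2.355
  [7.75→8.25]: (1.87+1.52)/2 × 0.5 = 0.8475
  Sum = 114.6075 mg/L·h
k_e = ln2 / t½ = 0.693147 / 1.66 = 0.4176 h^-1
Extrapolated tail: C_last / k_e = 1.52 / 0.4176 = 3.640
AUC_0→∞ = 114.6075 + 3.640 = 118.2475 mg/L·h

AUC = 118.2 mg/L·h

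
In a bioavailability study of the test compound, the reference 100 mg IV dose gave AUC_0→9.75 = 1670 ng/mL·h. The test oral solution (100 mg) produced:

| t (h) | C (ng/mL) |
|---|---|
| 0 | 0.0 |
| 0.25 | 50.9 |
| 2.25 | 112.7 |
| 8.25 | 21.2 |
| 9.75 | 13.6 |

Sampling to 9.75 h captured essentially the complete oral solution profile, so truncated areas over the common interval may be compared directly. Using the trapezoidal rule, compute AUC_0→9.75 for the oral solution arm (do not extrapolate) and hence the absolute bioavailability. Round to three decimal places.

Trapezoidal AUC_0→9.75 (oral solution):
  [0→0.25]: (0.0+50.9)/2 × 0.25 = 6.3625
  [0.25→2.25]: (50.9+112.7)/2 × 2 = 163.6
  [2.25→8.25]: (112.7+21.2)/2 × 6 = 401.7
  [8.25→9.75]: (21.2+13.6)/2 × 1.5 = 26.1
  Sum = 597.7625 ng/mL·h
F = (AUC_ev/D_ev)/(AUC_iv/D_iv) = (597.7625/100)/(1670/100) = 5.977625/16.7 = 0.3579

F = 0.358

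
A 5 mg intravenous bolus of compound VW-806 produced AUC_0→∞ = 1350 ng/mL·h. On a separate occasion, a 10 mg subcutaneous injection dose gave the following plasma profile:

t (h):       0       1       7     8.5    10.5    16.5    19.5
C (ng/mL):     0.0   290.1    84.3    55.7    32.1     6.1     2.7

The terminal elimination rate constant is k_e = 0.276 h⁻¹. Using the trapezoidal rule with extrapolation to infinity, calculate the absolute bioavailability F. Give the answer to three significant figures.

F = 0.592

Trapezoidal AUC_0→19.5 (subcutaneous injection):
  [0→1]: (0.0+290.1)/2 × 1 = 145.05
  [1→7]: (290.1+84.3)/2 × 6 = 1123.2
  [7→8.5]: (84.3+55.7)/2 × 1.5 = 105.0
  [8.5→10.5]: (55.7+32.1)/2 × 2 = 87.8
  [10.5→16.5]: (32.1+6.1)/2 × 6 = 114.6
  [16.5→19.5]: (6.1+2.7)/2 × 3 = 13.2
  Sum = 1588.85 ng/mL·h
Tail: C_last/k_e = 2.7/0.276 = 9.783
AUC_0→∞ (subcutaneous injection) = 1588.85 + 9.783 = 1598.633 ng/mL·h
F = (AUC_ev/D_ev)/(AUC_iv/D_iv) = (1598.633/10)/(1350/5) = 159.8633/270 = 0.5921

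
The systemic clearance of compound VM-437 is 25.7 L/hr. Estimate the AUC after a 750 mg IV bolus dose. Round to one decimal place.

AUC_0→∞ = Dose_iv / CL
        = 750 / 25.7 = 29.1829 mg/L·hr

AUC = 29.2 mg/L·hr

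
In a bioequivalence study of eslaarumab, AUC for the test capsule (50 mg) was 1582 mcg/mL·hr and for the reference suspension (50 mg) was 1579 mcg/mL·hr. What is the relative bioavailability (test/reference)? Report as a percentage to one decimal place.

F_rel = (AUC_test/D_test) / (AUC_ref/D_ref)
      = (1582/50) / (1579/50)
      = 31.64 / 31.58 = 1.0019 = 100.19%

F_rel = 100.2%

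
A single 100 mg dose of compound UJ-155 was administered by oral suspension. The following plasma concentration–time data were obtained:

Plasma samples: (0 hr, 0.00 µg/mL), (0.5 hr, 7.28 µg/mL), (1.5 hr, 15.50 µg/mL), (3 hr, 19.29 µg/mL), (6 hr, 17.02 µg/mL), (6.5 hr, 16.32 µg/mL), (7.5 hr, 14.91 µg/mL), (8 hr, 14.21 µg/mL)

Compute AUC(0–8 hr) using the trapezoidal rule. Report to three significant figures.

AUC = 125 µg/mL·hr

Trapezoidal AUC_0→8:
  [0→0.5]: (0.00+7.28)/2 × 0.5 = 1.82
  [0.5→1.5]: (7.28+15.50)/2 × 1 = 11.39
  [1.5→3]: (15.50+19.29)/2 × 1.5 = 26.0925
  [3→6]: (19.29+17.02)/2 × 3 = 54.465
  [6→6.5]: (17.02+16.32)/2 × 0.5 = 8.335
  [6.5→7.5]: (16.32+14.91)/2 × 1 = 15.615
  [7.5→8]: (14.91+14.21)/2 × 0.5 = 7.28
  Sum = 124.9975 µg/mL·hr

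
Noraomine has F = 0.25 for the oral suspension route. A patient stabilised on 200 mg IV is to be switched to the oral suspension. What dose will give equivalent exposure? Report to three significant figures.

For equal systemic exposure: F × D_ev = D_iv
D_ev = D_iv / F = 200 / 0.25 = 800 mg

D_oral = 800 mg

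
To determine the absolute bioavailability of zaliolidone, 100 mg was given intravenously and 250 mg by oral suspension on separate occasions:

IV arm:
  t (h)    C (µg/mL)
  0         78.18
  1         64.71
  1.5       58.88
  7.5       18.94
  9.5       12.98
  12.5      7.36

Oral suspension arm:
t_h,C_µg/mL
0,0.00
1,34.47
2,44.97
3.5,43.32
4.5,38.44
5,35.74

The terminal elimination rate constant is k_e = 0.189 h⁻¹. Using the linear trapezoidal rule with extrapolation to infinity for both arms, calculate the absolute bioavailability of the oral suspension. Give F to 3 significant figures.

Trapezoidal AUC_0→12.5 (IV):
  [0→1]: (78.18+64.71)/2 × 1 = 71.445
  [1→1.5]: (64.71+58.88)/2 × 0.5 = 30.8975
  [1.5→7.5]: (58.88+18.94)/2 × 6 = 233.46
  [7.5→9.5]: (18.94+12.98)/2 × 2 = 31.92
  [9.5→12.5]: (12.98+7.36)/2 × 3 = 30.51
  Sum = 398.2325 µg/mL·h
IV tail: 7.36/0.189 = 38.942; AUC_iv,0→∞ = 398.2325 + 38.942 = 437.1745 µg/mL·h
Trapezoidal AUC_0→5 (oral suspension):
  [0→1]: (0.00+34.47)/2 × 1 = 17.235
  [1→2]: (34.47+44.97)/2 × 1 = 39.72
  [2→3.5]: (44.97+43.32)/2 × 1.5 = 66.2175
  [3.5→4.5]: (43.32+38.44)/2 × 1 = 40.88
  [4.5→5]: (38.44+35.74)/2 × 0.5 = 18.545
  Sum = 182.5975 µg/mL·h
oral suspension tail: 35.74/0.189 = 189.101; AUC_ev,0→∞ = 182.5975 + 189.101 = 371.6985 µg/mL·h
F = (AUC_ev/D_ev)/(AUC_iv/D_iv) = (371.6985/250)/(437.1745/100) = 1.486794/4.371745 = 0.3401

F = 0.340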